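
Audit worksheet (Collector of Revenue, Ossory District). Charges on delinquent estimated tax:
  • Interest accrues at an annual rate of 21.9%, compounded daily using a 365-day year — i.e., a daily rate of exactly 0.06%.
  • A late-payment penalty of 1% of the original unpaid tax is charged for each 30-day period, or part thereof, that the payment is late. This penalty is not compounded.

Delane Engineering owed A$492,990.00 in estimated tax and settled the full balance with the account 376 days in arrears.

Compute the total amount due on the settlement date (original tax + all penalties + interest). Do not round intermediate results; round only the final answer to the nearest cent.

Penalty periods: ⌈376/30⌉ = 13; penalty = 13 × 1% × A$492,990.00 = A$64,088.70
Interest: A$492,990.00 × ((1 + 0.0006)^376 − 1) = A$492,990.00 × 0.25298956… = A$124,721.3252…
Total = A$492,990.00 + A$64,088.7000 + A$124,721.3252… = A$681,800.03

A$681,800.03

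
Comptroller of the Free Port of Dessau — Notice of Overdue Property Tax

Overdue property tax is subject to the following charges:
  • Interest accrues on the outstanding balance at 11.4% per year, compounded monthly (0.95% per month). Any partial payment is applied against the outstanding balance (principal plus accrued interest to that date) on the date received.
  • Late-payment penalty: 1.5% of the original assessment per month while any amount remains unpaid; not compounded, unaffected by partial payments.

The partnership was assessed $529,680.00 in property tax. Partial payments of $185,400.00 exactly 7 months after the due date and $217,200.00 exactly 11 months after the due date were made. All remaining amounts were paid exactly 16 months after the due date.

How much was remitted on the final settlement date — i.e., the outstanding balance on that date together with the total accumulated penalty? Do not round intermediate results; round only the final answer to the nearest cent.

Balance at month 7: $529,680.0000 × (1 + 0.0095)^7 = $565,923.6426…
After $185,400.00 payment: $565,923.6426… − $185,400.00 = $380,523.6426…
Balance at month 11: $380,523.6426… × (1 + 0.0095)^4 = $395,190.9027…
After $217,200.00 payment: $395,190.9027… − $217,200.00 = $177,990.9027…
Balance at month 16: $177,990.9027… × (1 + 0.0095)^5 = $186,607.6406…
Penalty: 16 × 1.5% × $529,680.00 = $127,123.20
Final settlement = outstanding balance + penalty = $186,607.6406… + $127,123.20 = $313,730.84

$313,730.84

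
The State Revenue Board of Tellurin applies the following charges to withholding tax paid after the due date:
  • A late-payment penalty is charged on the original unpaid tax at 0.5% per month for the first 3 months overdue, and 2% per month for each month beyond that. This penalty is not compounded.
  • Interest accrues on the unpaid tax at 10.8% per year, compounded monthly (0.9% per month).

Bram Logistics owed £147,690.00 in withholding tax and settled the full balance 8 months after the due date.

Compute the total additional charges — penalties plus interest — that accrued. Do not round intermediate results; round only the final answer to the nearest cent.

Penalty, months 1–3: 3 × 0.5% × £147,690.00 = £2,215.35
Penalty, months 4–8: 5 × 2% × £147,690.00 = £14,769.00
Interest: £147,690.00 × ((1 + 0.009)^8 − 1) = £147,690.00 × 0.0743093… = £10,974.7385…
Penalties + interest = £16,984.3500 + £10,974.7385… = £27,959.09

£27,959.09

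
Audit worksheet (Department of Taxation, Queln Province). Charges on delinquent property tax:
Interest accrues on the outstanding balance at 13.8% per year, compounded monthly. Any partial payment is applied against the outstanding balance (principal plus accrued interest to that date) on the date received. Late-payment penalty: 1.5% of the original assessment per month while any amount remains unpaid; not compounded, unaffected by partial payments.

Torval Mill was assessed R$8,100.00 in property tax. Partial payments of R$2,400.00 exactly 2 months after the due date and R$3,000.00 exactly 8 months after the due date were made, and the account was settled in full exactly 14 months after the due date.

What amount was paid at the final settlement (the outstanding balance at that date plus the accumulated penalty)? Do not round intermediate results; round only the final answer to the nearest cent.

R$5,241.19

Monthly rate = 13.8% ÷ 12 = 1.15%
Balance at month 2: R$8,100.0000 × (1 + 0.0115)^2 = R$8,287.3712…
After R$2,400.00 payment: R$8,287.3712… − R$2,400.00 = R$5,887.3712…
Balance at month 8: R$5,887.3712… × (1 + 0.0115)^6 = R$6,305.4595…
After R$3,000.00 payment: R$6,305.4595… − R$3,000.00 = R$3,305.4595…
Balance at month 14: R$3,305.4595… × (1 + 0.0115)^6 = R$3,540.1949…
Penalty: 14 × 1.5% × R$8,100.00 = R$1,701.00
Final settlement = outstanding balance + penalty = R$3,540.1949… + R$1,701.00 = R$5,241.19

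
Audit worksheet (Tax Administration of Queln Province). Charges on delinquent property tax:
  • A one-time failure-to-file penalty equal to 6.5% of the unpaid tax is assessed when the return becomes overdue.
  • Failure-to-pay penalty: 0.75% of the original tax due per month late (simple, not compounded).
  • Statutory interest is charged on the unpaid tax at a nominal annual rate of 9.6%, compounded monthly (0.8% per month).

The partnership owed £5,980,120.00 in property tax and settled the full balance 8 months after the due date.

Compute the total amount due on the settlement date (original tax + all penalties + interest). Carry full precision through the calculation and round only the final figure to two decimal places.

£7,121,252.24

Failure-to-file penalty: 6.5% × £5,980,120.00 = £388,707.80
Failure-to-pay penalty: 8 × 0.75% × £5,980,120.00 = £358,807.20
Interest: £5,980,120.00 × ((1 + 0.008)^8 − 1) = £5,980,120.00 × 0.0658210… = £393,617.2427…
Total = £5,980,120.00 + £747,515.0000 + £393,617.2427… = £7,121,252.24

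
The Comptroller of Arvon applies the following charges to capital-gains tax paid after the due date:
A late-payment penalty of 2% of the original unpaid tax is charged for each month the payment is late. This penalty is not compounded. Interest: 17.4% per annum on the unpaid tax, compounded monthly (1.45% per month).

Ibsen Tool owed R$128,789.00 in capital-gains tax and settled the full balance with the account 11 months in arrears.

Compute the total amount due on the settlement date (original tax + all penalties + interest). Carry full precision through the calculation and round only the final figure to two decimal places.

R$179,220.41

Late-payment penalty: 11 × 2% × R$128,789.00 = R$28,333.58
Interest: R$128,789.00 × ((1 + 0.0145)^11 − 1) = R$128,789.00 × 0.1715817… = R$22,097.8306…
Total = R$128,789.00 + R$28,333.5800 + R$22,097.8306… = R$179,220.41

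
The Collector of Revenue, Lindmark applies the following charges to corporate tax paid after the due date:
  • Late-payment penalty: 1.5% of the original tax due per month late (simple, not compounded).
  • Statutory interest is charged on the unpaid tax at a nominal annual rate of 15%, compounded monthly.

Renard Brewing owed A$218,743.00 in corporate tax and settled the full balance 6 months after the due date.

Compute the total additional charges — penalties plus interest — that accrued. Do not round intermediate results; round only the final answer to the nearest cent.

A$36,613.90

Late-payment penalty = 1.5% × A$218,743.00 × 6 mo = A$19,686.87
Interest (15%/yr ÷ 12 = 1.25%/month): A$218,743.00 × ((1 + 0.0125)^6 − 1) = A$16,927.0291…
Penalties + interest = A$19,686.8700 + A$16,927.0291… = A$36,613.90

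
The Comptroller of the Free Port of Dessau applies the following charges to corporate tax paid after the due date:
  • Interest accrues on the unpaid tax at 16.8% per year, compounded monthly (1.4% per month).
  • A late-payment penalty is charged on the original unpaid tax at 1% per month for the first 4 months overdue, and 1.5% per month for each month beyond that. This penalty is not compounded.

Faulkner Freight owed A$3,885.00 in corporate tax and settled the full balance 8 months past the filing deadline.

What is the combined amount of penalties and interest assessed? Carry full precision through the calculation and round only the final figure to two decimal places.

A$845.55

Penalty, months 1–4: 4 × 1% × A$3,885.00 = A$155.40
Penalty, months 5–8: 4 × 1.5% × A$3,885.00 = A$233.10
Interest: A$3,885.00 × ((1 + 0.014)^8 − 1) = A$3,885.00 × 0.1176444… = A$457.0484…
Penalties + interest = A$388.5000 + A$457.0484… = A$845.55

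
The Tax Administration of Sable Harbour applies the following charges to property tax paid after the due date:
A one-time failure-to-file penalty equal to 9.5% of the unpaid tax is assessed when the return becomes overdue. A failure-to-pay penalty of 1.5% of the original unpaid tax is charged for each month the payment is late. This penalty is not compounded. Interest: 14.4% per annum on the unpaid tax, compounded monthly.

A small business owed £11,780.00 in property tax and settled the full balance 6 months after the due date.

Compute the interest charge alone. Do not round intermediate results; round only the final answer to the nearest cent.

£874.02

Interest (14.4%/yr ÷ 12 = 1.2%/month): £11,780.00 × ((1 + 0.012)^6 − 1) = £874.0156…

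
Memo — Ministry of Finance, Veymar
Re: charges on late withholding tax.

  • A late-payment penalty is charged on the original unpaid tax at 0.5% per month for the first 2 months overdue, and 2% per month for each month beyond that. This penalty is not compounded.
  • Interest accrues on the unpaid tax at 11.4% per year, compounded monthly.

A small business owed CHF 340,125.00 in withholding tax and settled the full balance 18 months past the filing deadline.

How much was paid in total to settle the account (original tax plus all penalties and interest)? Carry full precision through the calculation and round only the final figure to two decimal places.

CHF 515,470.82

Penalty, months 1–2: 2 × 0.5% × CHF 340,125.00 = CHF 3,401.25
Penalty, months 3–18: 16 × 2% × CHF 340,125.00 = CHF 108,840.00
Interest (11.4%/yr ÷ 12 = 0.95%/month): CHF 340,125.00 × ((1 + 0.0095)^18 − 1) = CHF 63,104.5711…
Total = CHF 340,125.00 + CHF 112,241.2500 + CHF 63,104.5711… = CHF 515,470.82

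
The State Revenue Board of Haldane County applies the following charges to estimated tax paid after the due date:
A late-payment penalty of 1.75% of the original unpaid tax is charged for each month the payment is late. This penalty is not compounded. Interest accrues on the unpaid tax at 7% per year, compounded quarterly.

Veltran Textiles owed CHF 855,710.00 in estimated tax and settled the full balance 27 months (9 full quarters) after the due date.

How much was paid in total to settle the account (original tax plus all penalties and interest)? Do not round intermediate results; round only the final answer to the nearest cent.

Late-payment penalty: 27 × 1.75% × CHF 855,710.00 = CHF 404,322.98…
Interest (7%/yr ÷ 4 = 1.75%/quarter): CHF 855,710.00 × ((1 + 0.0175)^9 − 1) = CHF 144,604.0490…
Total = CHF 855,710.00 + CHF 404,322.9750 + CHF 144,604.0490… = CHF 1,404,637.02

CHF 1,404,637.02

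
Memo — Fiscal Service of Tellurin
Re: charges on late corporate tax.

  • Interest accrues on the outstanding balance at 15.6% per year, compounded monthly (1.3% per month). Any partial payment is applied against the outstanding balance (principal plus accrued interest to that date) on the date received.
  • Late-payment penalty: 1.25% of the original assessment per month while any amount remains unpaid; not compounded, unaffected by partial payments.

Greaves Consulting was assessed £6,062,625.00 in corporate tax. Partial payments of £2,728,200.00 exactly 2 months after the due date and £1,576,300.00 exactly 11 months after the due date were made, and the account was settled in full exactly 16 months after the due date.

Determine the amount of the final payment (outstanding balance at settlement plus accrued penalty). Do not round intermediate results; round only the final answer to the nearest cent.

Balance at month 2: £6,062,625.0000 × (1 + 0.013)^2 = £6,221,277.8336…
After £2,728,200.00 payment: £6,221,277.8336… − £2,728,200.00 = £3,493,077.8336…
Balance at month 11: £3,493,077.8336… × (1 + 0.013)^9 = £3,923,677.2016…
After £1,576,300.00 payment: £3,923,677.2016… − £1,576,300.00 = £2,347,377.2016…
Balance at month 16: £2,347,377.2016… × (1 + 0.013)^5 = £2,503,975.6951…
Penalty: 16 × 1.25% × £6,062,625.00 = £1,212,525.00
Final settlement = outstanding balance + penalty = £2,503,975.6951… + £1,212,525.00 = £3,716,500.70

£3,716,500.70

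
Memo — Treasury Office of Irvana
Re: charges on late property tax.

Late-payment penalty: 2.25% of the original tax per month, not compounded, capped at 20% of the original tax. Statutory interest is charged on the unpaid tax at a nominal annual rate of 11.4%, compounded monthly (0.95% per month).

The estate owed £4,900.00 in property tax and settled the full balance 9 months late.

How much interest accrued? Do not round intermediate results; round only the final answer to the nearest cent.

Interest: £4,900.00 × ((1 + 0.0095)^9 − 1) = £4,900.00 × 0.0888221… = £435.2281…

£435.23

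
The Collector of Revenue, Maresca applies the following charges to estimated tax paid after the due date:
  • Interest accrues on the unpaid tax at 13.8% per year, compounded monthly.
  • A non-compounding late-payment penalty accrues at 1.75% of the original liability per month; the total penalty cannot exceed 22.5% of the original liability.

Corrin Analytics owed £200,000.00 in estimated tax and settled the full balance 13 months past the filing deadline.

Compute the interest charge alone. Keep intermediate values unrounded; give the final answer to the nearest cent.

Interest (13.8%/yr ÷ 12 = 1.15%/month): £200,000.00 × ((1 + 0.0115)^13 − 1) = £32,052.6477…

£32,052.65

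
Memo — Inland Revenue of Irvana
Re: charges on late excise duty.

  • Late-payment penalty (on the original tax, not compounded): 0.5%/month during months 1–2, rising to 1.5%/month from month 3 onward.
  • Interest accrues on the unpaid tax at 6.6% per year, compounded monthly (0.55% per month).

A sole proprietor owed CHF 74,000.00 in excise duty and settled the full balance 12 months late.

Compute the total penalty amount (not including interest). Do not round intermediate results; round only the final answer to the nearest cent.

CHF 11,840.00

Penalty, months 1–2: 2 × 0.5% × CHF 74,000.00 = CHF 740.00
Penalty, months 3–12: 10 × 1.5% × CHF 74,000.00 = CHF 11,100.00
Total penalty = CHF 740.00 + CHF 11,100.00 = CHF 11,840.00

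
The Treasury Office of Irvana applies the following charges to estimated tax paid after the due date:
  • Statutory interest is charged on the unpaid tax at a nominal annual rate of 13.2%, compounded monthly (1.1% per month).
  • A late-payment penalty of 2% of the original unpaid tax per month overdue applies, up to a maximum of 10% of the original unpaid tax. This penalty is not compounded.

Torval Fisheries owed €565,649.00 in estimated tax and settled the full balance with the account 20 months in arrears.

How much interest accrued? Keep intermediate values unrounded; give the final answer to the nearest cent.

€138,346.91

Interest: €565,649.00 × ((1 + 0.011)^20 − 1) = €565,649.00 × 0.2445808… = €138,346.9091…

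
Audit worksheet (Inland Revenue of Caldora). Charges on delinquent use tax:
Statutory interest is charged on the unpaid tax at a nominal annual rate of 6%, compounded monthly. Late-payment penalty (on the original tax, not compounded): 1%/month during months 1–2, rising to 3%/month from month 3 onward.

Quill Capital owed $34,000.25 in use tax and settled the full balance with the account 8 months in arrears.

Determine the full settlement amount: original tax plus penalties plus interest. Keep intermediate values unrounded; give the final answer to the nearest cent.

Penalty, months 1–2: 2 × 1% × $34,000.25 = $680.01…
Penalty, months 3–8: 6 × 3% × $34,000.25 = $6,120.05…
Interest (6%/yr ÷ 12 = 0.5%/month): $34,000.25 × ((1 + 0.005)^8 − 1) = $1,384.0497…
Total = $34,000.25 + $6,800.0500 + $1,384.0497… = $42,184.35

$42,184.35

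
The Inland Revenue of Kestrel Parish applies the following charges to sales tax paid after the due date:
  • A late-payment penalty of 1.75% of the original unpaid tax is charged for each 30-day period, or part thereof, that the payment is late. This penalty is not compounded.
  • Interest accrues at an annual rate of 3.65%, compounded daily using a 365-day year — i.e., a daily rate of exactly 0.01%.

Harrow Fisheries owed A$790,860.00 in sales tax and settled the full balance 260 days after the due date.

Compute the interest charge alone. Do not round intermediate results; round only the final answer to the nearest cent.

A$20,830.95

Interest: A$790,860.00 × ((1 + 0.0001)^260 − 1) = A$790,860.00 × 0.02633961… = A$20,830.9474…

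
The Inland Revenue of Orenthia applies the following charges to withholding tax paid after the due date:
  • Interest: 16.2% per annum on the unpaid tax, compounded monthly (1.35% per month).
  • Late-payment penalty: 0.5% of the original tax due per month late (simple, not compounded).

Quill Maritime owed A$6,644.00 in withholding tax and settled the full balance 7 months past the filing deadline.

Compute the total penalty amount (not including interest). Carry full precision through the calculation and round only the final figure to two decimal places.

A$232.54

Late-payment penalty: 7 × 0.5% × A$6,644.00 = A$232.54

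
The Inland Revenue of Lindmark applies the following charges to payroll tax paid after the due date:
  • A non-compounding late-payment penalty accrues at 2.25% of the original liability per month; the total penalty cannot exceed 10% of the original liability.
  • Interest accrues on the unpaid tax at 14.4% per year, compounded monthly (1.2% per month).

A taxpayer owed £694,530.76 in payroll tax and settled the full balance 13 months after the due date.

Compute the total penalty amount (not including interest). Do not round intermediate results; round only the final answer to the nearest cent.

Penalty (uncapped): 13 × 2.25% × £694,530.76 = £203,150.25…; cap = 10% × £694,530.76 = £69,453.08… → penalty = £69,453.08…

£69,453.08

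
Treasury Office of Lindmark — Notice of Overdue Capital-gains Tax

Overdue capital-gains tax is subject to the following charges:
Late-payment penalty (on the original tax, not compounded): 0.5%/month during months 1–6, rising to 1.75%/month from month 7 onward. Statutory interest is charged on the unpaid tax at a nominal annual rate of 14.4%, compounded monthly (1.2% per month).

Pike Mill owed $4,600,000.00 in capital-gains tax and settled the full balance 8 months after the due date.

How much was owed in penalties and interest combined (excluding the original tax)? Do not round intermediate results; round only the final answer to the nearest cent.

$759,599.07

Penalty, months 1–6: 6 × 0.5% × $4,600,000.00 = $138,000.00
Penalty, months 7–8: 2 × 1.75% × $4,600,000.00 = $161,000.00
Interest: $4,600,000.00 × ((1 + 0.012)^8 − 1) = $4,600,000.00 × 0.1001302… = $460,599.0743…
Penalties + interest = $299,000.0000 + $460,599.0743… = $759,599.07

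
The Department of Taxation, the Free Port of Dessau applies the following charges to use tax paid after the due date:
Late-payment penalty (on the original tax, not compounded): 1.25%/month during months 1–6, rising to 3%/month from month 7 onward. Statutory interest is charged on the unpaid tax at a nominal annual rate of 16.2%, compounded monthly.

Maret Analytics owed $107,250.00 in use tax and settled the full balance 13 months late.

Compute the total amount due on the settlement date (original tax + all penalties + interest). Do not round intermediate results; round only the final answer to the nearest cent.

Penalty, months 1–6: 6 × 1.25% × $107,250.00 = $8,043.75
Penalty, months 7–13: 7 × 3% × $107,250.00 = $22,522.50
Interest (16.2%/yr ÷ 12 = 1.35%/month): $107,250.00 × ((1 + 0.0135)^13 − 1) = $20,425.0658…
Total = $107,250.00 + $30,566.2500 + $20,425.0658… = $158,241.32

$158,241.32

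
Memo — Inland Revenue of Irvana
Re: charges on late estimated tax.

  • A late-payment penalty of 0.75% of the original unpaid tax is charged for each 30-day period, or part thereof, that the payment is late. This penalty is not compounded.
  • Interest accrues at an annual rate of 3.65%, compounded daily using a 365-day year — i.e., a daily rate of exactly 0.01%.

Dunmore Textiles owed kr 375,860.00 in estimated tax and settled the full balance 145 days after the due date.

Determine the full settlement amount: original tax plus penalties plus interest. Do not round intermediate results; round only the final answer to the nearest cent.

kr 395,444.15

Penalty periods: ⌈145/30⌉ = 5; penalty = 5 × 0.75% × kr 375,860.00 = kr 14,094.75
Interest: kr 375,860.00 × ((1 + 0.0001)^145 − 1) = kr 375,860.00 × 0.01460490… = kr 5,489.3975…
Total = kr 375,860.00 + kr 14,094.7500 + kr 5,489.3975… = kr 395,444.15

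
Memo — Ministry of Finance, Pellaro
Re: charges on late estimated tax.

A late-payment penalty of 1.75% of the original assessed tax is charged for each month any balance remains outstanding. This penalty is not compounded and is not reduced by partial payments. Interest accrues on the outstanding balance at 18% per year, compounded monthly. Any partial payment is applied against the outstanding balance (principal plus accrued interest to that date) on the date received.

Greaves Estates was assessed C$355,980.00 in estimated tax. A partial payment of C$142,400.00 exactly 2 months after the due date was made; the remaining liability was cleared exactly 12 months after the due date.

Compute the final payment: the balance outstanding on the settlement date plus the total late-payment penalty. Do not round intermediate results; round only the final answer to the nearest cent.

C$335,110.94

Monthly rate = 18% ÷ 12 = 1.5%
Balance at month 2: C$355,980.0000 × (1 + 0.015)^2 = C$366,739.4955
After C$142,400.00 payment: C$366,739.4955 − C$142,400.00 = C$224,339.4955
Balance at month 12: C$224,339.4955 × (1 + 0.015)^10 = C$260,355.1432…
Penalty: 12 × 1.75% × C$355,980.00 = C$74,755.80
Final settlement = outstanding balance + penalty = C$260,355.1432… + C$74,755.80 = C$335,110.94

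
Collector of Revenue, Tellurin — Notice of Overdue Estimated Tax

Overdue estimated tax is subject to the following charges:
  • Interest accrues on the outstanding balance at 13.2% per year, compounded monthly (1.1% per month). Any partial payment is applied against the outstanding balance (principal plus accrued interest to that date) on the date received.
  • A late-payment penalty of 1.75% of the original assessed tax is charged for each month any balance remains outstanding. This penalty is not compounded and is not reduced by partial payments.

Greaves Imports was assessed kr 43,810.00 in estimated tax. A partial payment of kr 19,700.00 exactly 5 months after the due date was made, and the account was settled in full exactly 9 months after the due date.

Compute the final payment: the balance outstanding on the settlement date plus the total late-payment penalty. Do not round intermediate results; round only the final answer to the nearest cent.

Balance at month 5: kr 43,810.0000 × (1 + 0.011)^5 = kr 46,273.1464…
After kr 19,700.00 payment: kr 46,273.1464… − kr 19,700.00 = kr 26,573.1464…
Balance at month 9: kr 26,573.1464… × (1 + 0.011)^4 = kr 27,761.7988…
Penalty: 9 × 1.75% × kr 43,810.00 = kr 6,900.08…
Final settlement = outstanding balance + penalty = kr 27,761.7988… + kr 6,900.08… = kr 34,661.87

kr 34,661.87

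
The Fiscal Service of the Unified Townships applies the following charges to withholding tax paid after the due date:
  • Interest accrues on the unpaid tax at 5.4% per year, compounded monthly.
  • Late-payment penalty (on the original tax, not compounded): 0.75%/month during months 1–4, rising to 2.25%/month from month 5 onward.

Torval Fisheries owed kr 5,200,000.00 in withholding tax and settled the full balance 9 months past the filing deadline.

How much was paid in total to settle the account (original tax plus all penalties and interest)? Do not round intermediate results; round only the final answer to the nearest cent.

Penalty, months 1–4: 4 × 0.75% × kr 5,200,000.00 = kr 156,000.00
Penalty, months 5–9: 5 × 2.25% × kr 5,200,000.00 = kr 585,000.00
Interest (5.4%/yr ÷ 12 = 0.45%/month): kr 5,200,000.00 × ((1 + 0.0045)^9 − 1) = kr 214,430.8733…
Total = kr 5,200,000.00 + kr 741,000.0000 + kr 214,430.8733… = kr 6,155,430.87

kr 6,155,430.87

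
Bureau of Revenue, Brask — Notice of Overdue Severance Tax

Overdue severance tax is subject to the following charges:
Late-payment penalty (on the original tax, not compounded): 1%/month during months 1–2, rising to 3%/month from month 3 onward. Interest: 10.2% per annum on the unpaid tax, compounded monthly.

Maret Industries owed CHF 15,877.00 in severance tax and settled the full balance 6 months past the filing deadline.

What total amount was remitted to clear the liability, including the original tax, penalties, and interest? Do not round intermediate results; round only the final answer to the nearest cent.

CHF 18,926.91

Penalty, months 1–2: 2 × 1% × CHF 15,877.00 = CHF 317.54
Penalty, months 3–6: 4 × 3% × CHF 15,877.00 = CHF 1,905.24
Interest (10.2%/yr ÷ 12 = 0.85%/month): CHF 15,877.00 × ((1 + 0.0085)^6 − 1) = CHF 827.1300…
Total = CHF 15,877.00 + CHF 2,222.7800 + CHF 827.1300… = CHF 18,926.91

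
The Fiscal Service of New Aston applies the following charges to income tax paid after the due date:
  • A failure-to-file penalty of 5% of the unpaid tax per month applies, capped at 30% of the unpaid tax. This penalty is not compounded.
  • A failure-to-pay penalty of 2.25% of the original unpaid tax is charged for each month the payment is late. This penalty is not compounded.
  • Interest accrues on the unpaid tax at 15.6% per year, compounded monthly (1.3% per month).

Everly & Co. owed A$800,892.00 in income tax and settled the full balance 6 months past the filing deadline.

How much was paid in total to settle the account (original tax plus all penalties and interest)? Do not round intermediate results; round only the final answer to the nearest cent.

A$1,213,815.39

Failure-to-file: 6 × 5% × A$800,892.00 = A$240,267.60, capped at 30% × A$800,892.00 = A$240,267.60
Failure-to-pay penalty: 6 × 2.25% × A$800,892.00 = A$108,120.42
Interest: A$800,892.00 × ((1 + 0.013)^6 − 1) = A$800,892.00 × 0.0805794… = A$64,535.3733…
Total = A$800,892.00 + A$348,388.0200 + A$64,535.3733… = A$1,213,815.39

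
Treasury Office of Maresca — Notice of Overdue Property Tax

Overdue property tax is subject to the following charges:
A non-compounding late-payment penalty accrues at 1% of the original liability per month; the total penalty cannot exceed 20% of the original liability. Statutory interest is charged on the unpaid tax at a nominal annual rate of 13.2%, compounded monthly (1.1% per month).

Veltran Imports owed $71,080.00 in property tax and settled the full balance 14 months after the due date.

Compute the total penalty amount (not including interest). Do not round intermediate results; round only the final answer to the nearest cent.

$9,951.20

Penalty: 14 × 1% × $71,080.00 = $9,951.20 (below the 20% cap of $14,216.00)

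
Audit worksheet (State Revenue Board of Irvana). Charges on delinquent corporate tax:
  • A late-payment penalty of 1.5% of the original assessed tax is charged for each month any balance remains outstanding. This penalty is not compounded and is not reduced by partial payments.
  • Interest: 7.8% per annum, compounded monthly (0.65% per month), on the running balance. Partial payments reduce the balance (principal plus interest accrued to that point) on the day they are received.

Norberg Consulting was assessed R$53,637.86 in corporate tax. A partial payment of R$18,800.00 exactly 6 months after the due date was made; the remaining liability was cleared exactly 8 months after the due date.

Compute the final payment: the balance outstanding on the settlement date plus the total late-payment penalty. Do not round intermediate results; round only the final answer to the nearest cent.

R$43,882.66

Balance at month 6: R$53,637.8600 × (1 + 0.0065)^6 = R$55,764.0256…
After R$18,800.00 payment: R$55,764.0256… − R$18,800.00 = R$36,964.0256…
Balance at month 8: R$36,964.0256… × (1 + 0.0065)^2 = R$37,446.1196…
Penalty: 8 × 1.5% × R$53,637.86 = R$6,436.54…
Final settlement = outstanding balance + penalty = R$37,446.1196… + R$6,436.54… = R$43,882.66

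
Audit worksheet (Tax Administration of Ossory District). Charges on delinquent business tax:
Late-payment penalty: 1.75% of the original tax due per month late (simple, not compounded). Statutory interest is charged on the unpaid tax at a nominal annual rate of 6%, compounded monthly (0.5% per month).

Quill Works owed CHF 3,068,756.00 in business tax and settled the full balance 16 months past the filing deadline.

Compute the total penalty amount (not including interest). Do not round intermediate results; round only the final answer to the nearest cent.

CHF 859,251.68

Late-payment penalty = 1.75% × CHF 3,068,756.00 × 16 mo = CHF 859,251.68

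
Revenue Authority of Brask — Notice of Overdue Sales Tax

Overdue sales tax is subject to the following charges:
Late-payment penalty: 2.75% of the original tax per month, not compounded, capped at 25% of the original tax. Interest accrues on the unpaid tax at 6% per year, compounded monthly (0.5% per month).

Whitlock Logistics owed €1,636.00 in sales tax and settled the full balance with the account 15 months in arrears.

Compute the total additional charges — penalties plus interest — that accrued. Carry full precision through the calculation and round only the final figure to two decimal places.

Penalty (uncapped): 15 × 2.75% × €1,636.00 = €674.85; cap = 25% × €1,636.00 = €409.00 → penalty = €409.00
Interest: €1,636.00 × ((1 + 0.005)^15 − 1) = €1,636.00 × 0.0776827… = €127.0890…
Penalties + interest = €409.0000 + €127.0890… = €536.09

€536.09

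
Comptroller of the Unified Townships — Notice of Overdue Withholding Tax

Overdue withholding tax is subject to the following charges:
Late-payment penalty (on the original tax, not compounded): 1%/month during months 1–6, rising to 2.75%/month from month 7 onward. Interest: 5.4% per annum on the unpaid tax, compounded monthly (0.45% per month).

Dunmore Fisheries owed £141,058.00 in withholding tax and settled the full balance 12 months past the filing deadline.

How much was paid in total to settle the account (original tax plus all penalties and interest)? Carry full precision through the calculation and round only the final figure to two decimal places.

Penalty, months 1–6: 6 × 1% × £141,058.00 = £8,463.48
Penalty, months 7–12: 6 × 2.75% × £141,058.00 = £23,274.57
Interest: £141,058.00 × ((1 + 0.0045)^12 − 1) = £141,058.00 × 0.0553568… = £7,808.5127…
Total = £141,058.00 + £31,738.0500 + £7,808.5127… = £180,604.56

£180,604.56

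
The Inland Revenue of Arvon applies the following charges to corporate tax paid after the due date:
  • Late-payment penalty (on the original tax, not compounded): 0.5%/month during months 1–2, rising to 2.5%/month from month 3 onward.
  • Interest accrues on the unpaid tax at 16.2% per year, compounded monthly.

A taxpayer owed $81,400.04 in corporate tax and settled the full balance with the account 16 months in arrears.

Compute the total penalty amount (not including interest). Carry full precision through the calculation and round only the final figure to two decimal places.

Penalty, months 1–2: 2 × 0.5% × $81,400.04 = $814.00…
Penalty, months 3–16: 14 × 2.5% × $81,400.04 = $28,490.01…
Total penalty = $814.00… + $28,490.01… = $29,304.01

$29,304.01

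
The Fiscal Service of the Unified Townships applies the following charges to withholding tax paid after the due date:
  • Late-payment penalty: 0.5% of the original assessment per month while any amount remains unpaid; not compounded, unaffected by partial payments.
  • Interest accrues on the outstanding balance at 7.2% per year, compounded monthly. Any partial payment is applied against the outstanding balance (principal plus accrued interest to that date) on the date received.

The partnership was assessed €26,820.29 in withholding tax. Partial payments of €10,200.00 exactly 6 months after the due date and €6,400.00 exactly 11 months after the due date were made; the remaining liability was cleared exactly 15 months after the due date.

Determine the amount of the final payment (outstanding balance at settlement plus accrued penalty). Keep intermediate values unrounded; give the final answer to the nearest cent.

€14,030.51

Monthly rate = 7.2% ÷ 12 = 0.6%
Balance at month 6: €26,820.2900 × (1 + 0.006)^6 = €27,800.4198…
After €10,200.00 payment: €27,800.4198… − €10,200.00 = €17,600.4198…
Balance at month 11: €17,600.4198… × (1 + 0.006)^5 = €18,134.8067…
After €6,400.00 payment: €18,134.8067… − €6,400.00 = €11,734.8067…
Balance at month 15: €11,734.8067… × (1 + 0.006)^4 = €12,018.9869…
Penalty: 15 × 0.5% × €26,820.29 = €2,011.52…
Final settlement = outstanding balance + penalty = €12,018.9869… + €2,011.52… = €14,030.51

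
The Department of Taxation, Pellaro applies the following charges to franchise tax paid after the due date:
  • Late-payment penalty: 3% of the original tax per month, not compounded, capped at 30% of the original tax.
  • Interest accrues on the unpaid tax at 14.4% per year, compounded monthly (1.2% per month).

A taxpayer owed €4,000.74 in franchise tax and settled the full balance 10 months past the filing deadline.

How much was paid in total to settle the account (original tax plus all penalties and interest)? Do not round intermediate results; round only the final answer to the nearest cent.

€5,707.82

Penalty (uncapped): 10 × 3% × €4,000.74 = €1,200.22…; cap = 30% × €4,000.74 = €1,200.22… → penalty = €1,200.22…
Interest: €4,000.74 × ((1 + 0.012)^10 − 1) = €4,000.74 × 0.1266918… = €506.8609…
Total = €4,000.74 + €1,200.2220 + €506.8609… = €5,707.82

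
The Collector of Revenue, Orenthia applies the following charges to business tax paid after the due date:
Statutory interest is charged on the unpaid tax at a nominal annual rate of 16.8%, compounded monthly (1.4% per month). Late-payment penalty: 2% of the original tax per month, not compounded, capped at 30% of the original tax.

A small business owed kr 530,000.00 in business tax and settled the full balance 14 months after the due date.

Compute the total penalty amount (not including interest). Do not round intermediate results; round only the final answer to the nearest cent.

kr 148,400.00

Penalty: 14 × 2% × kr 530,000.00 = kr 148,400.00 (below the 30% cap of kr 159,000.00)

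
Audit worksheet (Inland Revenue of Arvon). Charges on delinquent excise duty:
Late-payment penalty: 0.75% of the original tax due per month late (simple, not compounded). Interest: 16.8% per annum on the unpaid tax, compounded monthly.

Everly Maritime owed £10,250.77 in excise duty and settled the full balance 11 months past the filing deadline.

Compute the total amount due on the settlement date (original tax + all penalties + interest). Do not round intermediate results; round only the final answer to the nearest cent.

£12,790.35

Late-payment penalty = 0.75% × £10,250.77 × 11 mo = £845.69…
Interest (16.8%/yr ÷ 12 = 1.4%/month): £10,250.77 × ((1 + 0.014)^11 − 1) = £1,693.8956…
Total = £10,250.77 + £845.6885… + £1,693.8956… = £12,790.35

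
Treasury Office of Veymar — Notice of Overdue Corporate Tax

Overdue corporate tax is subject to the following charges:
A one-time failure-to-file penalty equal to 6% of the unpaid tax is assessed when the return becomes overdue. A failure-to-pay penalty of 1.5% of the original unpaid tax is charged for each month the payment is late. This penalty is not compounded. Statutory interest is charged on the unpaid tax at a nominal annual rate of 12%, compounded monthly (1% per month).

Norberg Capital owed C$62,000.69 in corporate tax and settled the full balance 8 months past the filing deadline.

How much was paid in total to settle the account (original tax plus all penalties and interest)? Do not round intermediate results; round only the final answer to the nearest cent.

C$78,297.99

Failure-to-file penalty: 6% × C$62,000.69 = C$3,720.04…
Failure-to-pay penalty = 1.5% × C$62,000.69 × 8 mo = C$7,440.08…
Interest: C$62,000.69 × ((1 + 0.01)^8 − 1) = C$62,000.69 × 0.0828567… = C$5,137.1729…
Total = C$62,000.69 + C$11,160.1242 + C$5,137.1729… = C$78,297.99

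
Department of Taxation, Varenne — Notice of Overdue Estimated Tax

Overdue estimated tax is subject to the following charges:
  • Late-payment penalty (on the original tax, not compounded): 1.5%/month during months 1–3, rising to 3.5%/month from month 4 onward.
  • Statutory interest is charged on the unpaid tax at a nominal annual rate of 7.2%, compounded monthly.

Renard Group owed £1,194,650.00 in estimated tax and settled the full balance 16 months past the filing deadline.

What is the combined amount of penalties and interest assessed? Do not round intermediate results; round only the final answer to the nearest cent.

Penalty, months 1–3: 3 × 1.5% × £1,194,650.00 = £53,759.25
Penalty, months 4–16: 13 × 3.5% × £1,194,650.00 = £543,565.75
Interest (7.2%/yr ÷ 12 = 0.6%/month): £1,194,650.00 × ((1 + 0.006)^16 − 1) = £119,994.6517…
Penalties + interest = £597,325.0000 + £119,994.6517… = £717,319.65

£717,319.65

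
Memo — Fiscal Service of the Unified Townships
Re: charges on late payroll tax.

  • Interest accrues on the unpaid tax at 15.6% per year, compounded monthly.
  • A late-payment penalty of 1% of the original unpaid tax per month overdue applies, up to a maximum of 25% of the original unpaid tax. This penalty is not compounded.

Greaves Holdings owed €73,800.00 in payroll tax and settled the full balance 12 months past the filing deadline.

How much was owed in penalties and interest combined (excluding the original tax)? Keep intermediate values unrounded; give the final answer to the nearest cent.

Penalty: 12 × 1% × €73,800.00 = €8,856.00 (below the 25% cap of €18,450.00)
Interest (15.6%/yr ÷ 12 = 1.3%/month): €73,800.00 × ((1 + 0.013)^12 − 1) = €12,372.7011…
Penalties + interest = €8,856.0000 + €12,372.7011… = €21,228.70

€21,228.70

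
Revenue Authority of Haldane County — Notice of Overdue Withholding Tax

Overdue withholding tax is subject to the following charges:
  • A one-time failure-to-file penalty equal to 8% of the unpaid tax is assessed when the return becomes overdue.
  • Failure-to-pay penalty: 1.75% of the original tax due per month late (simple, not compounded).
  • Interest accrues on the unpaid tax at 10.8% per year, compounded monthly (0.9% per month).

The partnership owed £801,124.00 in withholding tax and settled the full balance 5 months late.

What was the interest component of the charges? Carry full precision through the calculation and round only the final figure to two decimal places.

£36,705.36

Interest: £801,124.00 × ((1 + 0.009)^5 − 1) = £801,124.00 × 0.0458173… = £36,705.3570…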